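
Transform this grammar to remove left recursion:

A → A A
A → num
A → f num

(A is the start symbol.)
A is directly left-recursive. The standard transformation for
  A → A α₁ | ... | A α_m | β₁ | ... | β_n
is
  A  → β₁ A' | ... | β_n A'
  A' → α₁ A' | ... | α_m A' | ε

A → num becomes A → num A'
A → f num becomes A → f num A'
A → A A becomes A' → A A'
Add A' → ε

Resulting grammar:
A → num A'
A → f num A'
A' → A A'
A' → ε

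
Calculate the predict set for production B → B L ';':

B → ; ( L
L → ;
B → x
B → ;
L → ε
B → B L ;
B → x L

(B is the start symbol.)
{ ';', 'x' }

PREDICT(B → B L ';') = (FIRST(RHS) \ {ε}) ∪ (FOLLOW(B) if ε ∈ FIRST(RHS), i.e. RHS ⇒* ε)
FIRST(B) = { ';', 'x' }
FIRST(B L ';') = { ';', 'x' }
ε ∉ FIRST(B L ';'), so FOLLOW(B) is not added.
PREDICT(B → B L ';') = { ';', 'x' }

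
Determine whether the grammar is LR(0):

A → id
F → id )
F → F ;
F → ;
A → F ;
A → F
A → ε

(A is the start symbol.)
Augment with A' → A and build the canonical LR(0) collection (I0 = CLOSURE({[A' → . A]}), then GOTO on every symbol after a dot until no new states appear). It has 7 states:
  I0: { [A → . F ;], [A → . F], [A → . id], [A → .], [A' → . A], [F → . ;], [F → . F ;], [F → . id )] }  — shift, reduce
  I1: { [F → ; .] }  — reduce
  I2: { [A' → A .] }  — accept
  I3: { [A → F . ;], [A → F .], [F → F . ;] }  — shift, reduce
  I4: { [A → id .], [F → id . )] }  — shift, reduce
  I5: { [F → id ) .] }  — reduce
  I6: { [A → F ; .], [F → F ; .] }  — 2 reduces

Conflict in state I0:
  Shift-reduce conflict between [A → .] and [A → . id]
So the grammar is NOT LR(0).

Answer: No. Shift-reduce conflict between [A → .] and [A → . id]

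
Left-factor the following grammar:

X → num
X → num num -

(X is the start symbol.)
Left-factoring transforms A → αβ₁ | αβ₂ into A → αA' and A' → β₁ | β₂
(α is the longest common prefix among the alternatives). Repeat until
no nonterminal has two alternatives with a common prefix.

Round 1: X has alternatives sharing prefix 'num'. Introduce X': X → num X'
  Add: X' → ε
  Add: X' → num -

No remaining common prefixes — done.

Resulting grammar:
X → num X'
X' → ε
X' → num -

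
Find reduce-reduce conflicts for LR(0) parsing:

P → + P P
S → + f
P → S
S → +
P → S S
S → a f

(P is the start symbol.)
No reduce-reduce conflicts

A reduce-reduce conflict occurs when an LR(0) state has two complete items [A → α .] and [B → β .] — both call for a reduction, and with no lookahead the parser cannot choose between them.

Augment with P' → P and build the canonical LR(0) collection (I0 = CLOSURE({[P' → . P]}), then GOTO on every symbol after a dot until no new states appear). It has 11 states:
  I0: { [P → . + P P], [P → . S S], [P → . S], [P' → . P], [S → . + f], [S → . +], [S → . a f] }  — shift
  I1: { [P → + . P P], [P → . + P P], [P → . S S], [P → . S], [S → + . f], [S → + .], [S → . + f], [S → . +], [S → . a f] }  — shift, reduce
  I2: { [P' → P .] }  — accept
  I3: { [P → S . S], [P → S .], [S → . + f], [S → . +], [S → . a f] }  — shift, reduce
  I4: { [S → a . f] }  — shift
  I5: { [S → a f .] }  — reduce
  I6: { [S → + . f], [S → + .] }  — shift, reduce
  I7: { [P → S S .] }  — reduce
  I8: { [S → + f .] }  — reduce
  I9: { [P → + P . P], [P → . + P P], [P → . S S], [P → . S], [S → . + f], [S → . +], [S → . a f] }  — shift
  I10: { [P → + P P .] }  — reduce

No state contains more than one complete item.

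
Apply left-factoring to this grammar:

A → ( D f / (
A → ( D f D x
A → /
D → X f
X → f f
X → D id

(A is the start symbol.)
Left-factoring transforms A → αβ₁ | αβ₂ into A → αA' and A' → β₁ | β₂
(α is the longest common prefix among the alternatives). Repeat until
no nonterminal has two alternatives with a common prefix.

Round 1: A has alternatives sharing prefix '( D f'. Introduce A': A → ( D f A'
  Add: A' → / (
  Add: A' → D x

No remaining common prefixes — done.

Resulting grammar:
A → ( D f A'
A' → / (
A' → D x
A → /
D → X f
X → f f
X → D id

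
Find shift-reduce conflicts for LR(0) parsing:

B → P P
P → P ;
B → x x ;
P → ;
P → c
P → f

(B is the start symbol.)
A shift-reduce conflict occurs when an LR(0) state has both:
  - a complete (reduce) item [A → α .] (dot at the end), and
  - a shift item [B → β . c γ] (dot before a terminal).

Augment with B' → B and build the canonical LR(0) collection (I0 = CLOSURE({[B' → . B]}), then GOTO on every symbol after a dot until no new states appear). It has 12 states:
  I0: { [B → . P P], [B → . x x ;], [B' → . B], [P → . ;], [P → . P ;], [P → . c], [P → . f] }  — shift
  I1: { [P → ; .] }  — reduce
  I2: { [B' → B .] }  — accept
  I3: { [B → P . P], [P → . ;], [P → . P ;], [P → . c], [P → . f], [P → P . ;] }  — shift
  I4: { [P → c .] }  — reduce
  I5: { [P → f .] }  — reduce
  I6: { [B → x . x ;] }  — shift
  I7: { [B → x x . ;] }  — shift
  I8: { [B → x x ; .] }  — reduce
  I9: { [P → ; .], [P → P ; .] }  — 2 reduces
  I10: { [B → P P .], [P → P . ;] }  — shift, reduce
  I11: { [P → P ; .] }  — reduce

I10 contains reduce item [B → P P .] and shift item [P → P . ;] — shift-reduce conflict.

Answer: Yes — I10: [B → P P .] vs [P → P . ;]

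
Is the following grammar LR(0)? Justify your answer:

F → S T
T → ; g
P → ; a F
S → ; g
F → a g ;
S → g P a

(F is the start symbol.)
Yes, the grammar is LR(0)

Augment with F' → F and build the canonical LR(0) collection (I0 = CLOSURE({[F' → . F]}), then GOTO on every symbol after a dot until no new states appear). It has 17 states:
  I0: { [F → . S T], [F → . a g ;], [F' → . F], [S → . ; g], [S → . g P a] }  — shift
  I1: { [S → ; . g] }  — shift
  I2: { [F' → F .] }  — accept
  I3: { [F → S . T], [T → . ; g] }  — shift
  I4: { [F → a . g ;] }  — shift
  I5: { [P → . ; a F], [S → g . P a] }  — shift
  I6: { [P → ; . a F] }  — shift
  I7: { [S → g P . a] }  — shift
  I8: { [S → g P a .] }  — reduce
  I9: { [F → . S T], [F → . a g ;], [P → ; a . F], [S → . ; g], [S → . g P a] }  — shift
  I10: { [P → ; a F .] }  — reduce
  I11: { [F → a g . ;] }  — shift
  I12: { [F → a g ; .] }  — reduce
  I13: { [T → ; . g] }  — shift
  I14: { [F → S T .] }  — reduce
  I15: { [T → ; g .] }  — reduce
  I16: { [S → ; g .] }  — reduce

Every state is either a pure shift/goto state or contains exactly one complete item and nothing to shift — no conflicts. The grammar is LR(0).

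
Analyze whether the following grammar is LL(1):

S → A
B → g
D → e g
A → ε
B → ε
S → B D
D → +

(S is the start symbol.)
Yes, the grammar is LL(1).

Relevant sets:
  FIRST(A) = { ε }
  FIRST(B) = { 'g', ε }
  FIRST(D) = { '+', 'e' }
  FOLLOW(S) = { $ }
  FOLLOW(B) = { '+', 'e' }

For S:
  PREDICT(S → A) = { $ }
  PREDICT(S → B D) = { '+', 'e', 'g' }
For B:
  PREDICT(B → g) = { 'g' }
  PREDICT(B → ε) = { '+', 'e' }
For D:
  PREDICT(D → e g) = { 'e' }
  PREDICT(D → '+') = { '+' }
A has a single production, so nothing to check there.

All predict sets are disjoint. The grammar IS LL(1).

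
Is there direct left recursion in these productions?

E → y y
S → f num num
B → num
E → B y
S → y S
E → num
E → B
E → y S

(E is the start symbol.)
No direct left recursion

Direct left recursion occurs when N → N α for some non-terminal N (the right-hand side begins with the left-hand side itself).

E → y y: starts with y
S → f num num: starts with f
B → num: starts with num
E → B y: starts with B
S → y S: starts with y
E → num: starts with num
E → B: starts with B
E → y S: starts with y

No direct left recursion found.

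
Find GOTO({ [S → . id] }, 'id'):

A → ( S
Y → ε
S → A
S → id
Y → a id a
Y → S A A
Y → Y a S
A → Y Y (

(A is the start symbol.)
GOTO(I, 'id') = CLOSURE({ [A → αX.β] : [A → α.Xβ] ∈ I, X = 'id' })

Items with dot before 'id', with the dot advanced:
  [S → . id] → [S → id .]
Closure adds nothing (no advanced item has the dot before a non-terminal).

GOTO = { [S → id .] }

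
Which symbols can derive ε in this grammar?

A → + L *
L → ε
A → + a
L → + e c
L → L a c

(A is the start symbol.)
{ 'L' }

ε-productions: L → ε
So L is immediately nullable.
No further non-terminal can be added: every production for the remaining non-terminals contains a terminal or a non-nullable non-terminal.
Nullable = { 'L' }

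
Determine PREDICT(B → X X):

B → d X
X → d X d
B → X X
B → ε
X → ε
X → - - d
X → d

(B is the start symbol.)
{ $, '-', 'd' }

PREDICT(B → X X) = (FIRST(RHS) \ {ε}) ∪ (FOLLOW(B) if ε ∈ FIRST(RHS), i.e. RHS ⇒* ε)
FIRST(X) = { '-', 'd', ε }
FIRST(X X) = { '-', 'd', ε }
ε ∈ FIRST(X X) (the right-hand side is nullable), so add FOLLOW(B) = { $ }
PREDICT(B → X X) = { $, '-', 'd' }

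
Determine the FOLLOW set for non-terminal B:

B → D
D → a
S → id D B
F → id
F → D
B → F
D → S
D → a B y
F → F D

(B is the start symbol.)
{ $, 'a', 'id', 'y' }

To compute FOLLOW(B), find every occurrence of B on a right-hand side N → α B β: add FIRST(β) \ {ε}, and if β is empty or nullable also add FOLLOW(N). Iterate to a fixed point.

B is the start symbol, so $ ∈ FOLLOW(B).
In S → id D B: B is at the end, add FOLLOW(S)
In D → a B y: B is followed by y, add FIRST(y) \ {ε} = { 'y' }

The FOLLOW sets referred to above (computed the same way, to a fixed point):
  FOLLOW(S) = { $, 'a', 'id', 'y' }

Taking the union: FOLLOW(B) = { $, 'a', 'id', 'y' }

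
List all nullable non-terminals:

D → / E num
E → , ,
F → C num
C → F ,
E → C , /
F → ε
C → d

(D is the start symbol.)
A non-terminal is nullable if it can derive ε (the empty string): either it has an ε-production, or it has a production whose right-hand side consists entirely of nullable non-terminals.

ε-productions: F → ε
So F is immediately nullable.
No further non-terminal can be added: every production for the remaining non-terminals contains a terminal or a non-nullable non-terminal.
Nullable = { 'F' }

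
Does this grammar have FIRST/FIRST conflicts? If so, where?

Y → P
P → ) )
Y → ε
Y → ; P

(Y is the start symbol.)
FIRST sets of the non-terminals at (or reachable through a nullable prefix from) the front of some alternative:
  FIRST(P) = { ')' }

Productions for Y:
  Y → P: FIRST = { ')' }
  Y → ε: FIRST = { ε }
  Y → ; P: FIRST = { ';' }
P has only one production, so no FIRST/FIRST conflict is possible there.

All alternatives of each non-terminal have pairwise disjoint FIRST sets.

Answer: No FIRST/FIRST conflicts.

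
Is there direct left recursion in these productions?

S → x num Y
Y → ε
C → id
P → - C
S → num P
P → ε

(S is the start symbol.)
Direct left recursion occurs when N → N α for some non-terminal N (the right-hand side begins with the left-hand side itself).

S → x num Y: starts with x
Y → ε: starts with ε
C → id: starts with id
P → - C: starts with '-'
S → num P: starts with num
P → ε: starts with ε

No direct left recursion found.

Answer: No direct left recursion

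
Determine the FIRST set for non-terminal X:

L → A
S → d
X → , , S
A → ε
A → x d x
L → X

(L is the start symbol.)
From X → , , S:
  - ',' is a terminal: add ',' and stop

Collecting: FIRST(X) = { ',' }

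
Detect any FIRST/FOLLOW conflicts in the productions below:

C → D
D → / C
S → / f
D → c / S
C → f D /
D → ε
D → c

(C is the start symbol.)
A FIRST/FOLLOW conflict occurs when a non-terminal N has a nullable alternative N → β (β ⇒* ε) and another alternative N → α with FIRST(α) ∩ FOLLOW(N) ≠ ∅: on such a lookahead the parser cannot decide between expanding α and letting N vanish via β.

Nullable non-terminals: C, D.
FIRST sets used below: FIRST(D) = { '/', 'c', ε }

C: nullable alternative(s) C → D; FOLLOW(C) = { $, '/' }
  C → D: FIRST \ {ε} = { '/', 'c' } — this is the only nullable alternative, skip
  C → f D /: FIRST \ {ε} = { 'f' } — disjoint from FOLLOW(C)

D: nullable alternative(s) D → ε; FOLLOW(D) = { $, '/' }
  D → / C: FIRST \ {ε} = { '/' } — overlaps FOLLOW(D) on { '/' }: CONFLICT
  D → c / S: FIRST \ {ε} = { 'c' } — disjoint from FOLLOW(D)
  D → ε: FIRST \ {ε} = { } — this is the only nullable alternative, skip
  D → c: FIRST \ {ε} = { 'c' } — disjoint from FOLLOW(D)

S has no nullable alternative, so no FIRST/FOLLOW check is needed there.

So the grammar has 1 FIRST/FOLLOW conflict (marked CONFLICT above).

Answer: Yes. D → '/' C with FOLLOW(D) on { '/' }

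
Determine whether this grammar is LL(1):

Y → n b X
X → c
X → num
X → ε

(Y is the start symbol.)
A grammar is LL(1) if for each non-terminal N with multiple productions, the predict sets of those productions are pairwise disjoint, where PREDICT(N → α) = (FIRST(α) \ {ε}) ∪ (FOLLOW(N) if α ⇒* ε).

Relevant sets:
  FOLLOW(X) = { $ }

For X:
  PREDICT(X → c) = { 'c' }
  PREDICT(X → num) = { 'num' }
  PREDICT(X → ε) = { $ }
Y has a single production, so nothing to check there.

All predict sets are disjoint. The grammar IS LL(1).

Answer: Yes, the grammar is LL(1).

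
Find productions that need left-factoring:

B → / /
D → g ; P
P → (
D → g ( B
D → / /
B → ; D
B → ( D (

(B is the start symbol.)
Yes, D has productions with common prefix 'g'

Left-factoring is needed when two productions for the same non-terminal
share a common prefix on the right-hand side.

Productions for B:
  B → / /
  B → ; D
  B → ( D (
Productions for D:
  D → g ; P
  D → g ( B
  D → / /

Found common prefix 'g' in productions for D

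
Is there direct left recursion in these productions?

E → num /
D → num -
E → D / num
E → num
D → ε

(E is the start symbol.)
E → num /: starts with num
D → num -: starts with num
E → D / num: starts with D
E → num: starts with num
D → ε: starts with ε

No direct left recursion found.

Answer: No direct left recursion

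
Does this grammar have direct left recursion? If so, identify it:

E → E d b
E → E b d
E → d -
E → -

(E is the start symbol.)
Direct left recursion occurs when N → N α for some non-terminal N (the right-hand side begins with the left-hand side itself).

E → E d b: LEFT RECURSIVE (starts with E)
E → E b d: LEFT RECURSIVE (starts with E)
E → d -: starts with d
E → -: starts with '-'

The grammar has direct left recursion on: E.

Answer: Yes, E is left-recursive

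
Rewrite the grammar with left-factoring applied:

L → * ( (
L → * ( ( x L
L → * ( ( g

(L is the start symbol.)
Left-factoring transforms A → αβ₁ | αβ₂ into A → αA' and A' → β₁ | β₂
(α is the longest common prefix among the alternatives). Repeat until
no nonterminal has two alternatives with a common prefix.

Round 1: L has alternatives sharing prefix '* ( ('. Introduce L': L → * ( ( L'
  Add: L' → ε
  Add: L' → x L
  Add: L' → g

No remaining common prefixes — done.

Resulting grammar:
L → * ( ( L'
L' → ε
L' → x L
L' → g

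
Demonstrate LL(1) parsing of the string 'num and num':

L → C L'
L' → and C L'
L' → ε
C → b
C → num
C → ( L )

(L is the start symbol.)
LL(1) parsing maintains a stack (initially the start symbol over $) and the input. At each step: if the stack top is a terminal, match it against the current input token; if it is a non-terminal N, replace it with the RHS of M[N, lookahead] (the unique production whose predict set contains the lookahead).

Stack is shown with the top on the left.

Stack       Input          Action
---------------------------------
L $         num and num $  output L → C L'
C L' $      num and num $  output C → num
num L' $    num and num $  match 'num'
L' $        and num $      output L' → and C L'
and C L' $  and num $      match 'and'
C L' $      num $          output C → num
num L' $    num $          match 'num'
L' $        $              output L' → ε
$           $              accept

The string is accepted.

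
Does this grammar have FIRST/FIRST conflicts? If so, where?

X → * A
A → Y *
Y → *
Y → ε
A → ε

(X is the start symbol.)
FIRST sets of the non-terminals at (or reachable through a nullable prefix from) the front of some alternative:
  FIRST(Y) = { '*', ε }

Productions for A:
  A → Y *: FIRST = { '*' }
  A → ε: FIRST = { ε }
Productions for Y:
  Y → *: FIRST = { '*' }
  Y → ε: FIRST = { ε }
X has only one production, so no FIRST/FIRST conflict is possible there.

All alternatives of each non-terminal have pairwise disjoint FIRST sets.

Answer: No FIRST/FIRST conflicts.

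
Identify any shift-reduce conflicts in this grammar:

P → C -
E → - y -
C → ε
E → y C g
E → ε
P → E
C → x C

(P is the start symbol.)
A shift-reduce conflict occurs when an LR(0) state has both:
  - a complete (reduce) item [A → α .] (dot at the end), and
  - a shift item [B → β . c γ] (dot before a terminal).

Augment with P' → P and build the canonical LR(0) collection (I0 = CLOSURE({[P' → . P]}), then GOTO on every symbol after a dot until no new states appear). It has 13 states:
  I0: { [C → . x C], [C → .], [E → . - y -], [E → . y C g], [E → .], [P → . C -], [P → . E], [P' → . P] }  — shift, 2 reduces
  I1: { [E → - . y -] }  — shift
  I2: { [P → C . -] }  — shift
  I3: { [P → E .] }  — reduce
  I4: { [P' → P .] }  — accept
  I5: { [C → . x C], [C → .], [C → x . C] }  — shift, reduce
  I6: { [C → . x C], [C → .], [E → y . C g] }  — shift, reduce
  I7: { [E → y C . g] }  — shift
  I8: { [E → y C g .] }  — reduce
  I9: { [C → x C .] }  — reduce
  I10: { [P → C - .] }  — reduce
  I11: { [E → - y . -] }  — shift
  I12: { [E → - y - .] }  — reduce

I0 contains reduce items [C → .], [E → .] and shift items [C → . x C], [E → . - y -], [E → . y C g] — shift-reduce conflict.
I5 contains reduce item [C → .] and shift item [C → . x C] — shift-reduce conflict.
I6 contains reduce item [C → .] and shift item [C → . x C] — shift-reduce conflict.

Answer: Yes — I0: [C → .] vs [C → . x C]; I5: [C → .] vs [C → . x C]; I6: [C → .] vs [C → . x C]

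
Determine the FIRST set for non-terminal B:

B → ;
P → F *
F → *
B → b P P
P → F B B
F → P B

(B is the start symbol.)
From B → ;:
  - ';' is a terminal: add ';' and stop
From B → b P P:
  - b is a terminal: add 'b' and stop

Collecting: FIRST(B) = { ';', 'b' }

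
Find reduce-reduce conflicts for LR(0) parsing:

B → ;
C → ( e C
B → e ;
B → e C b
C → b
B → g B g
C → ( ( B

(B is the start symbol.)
A reduce-reduce conflict occurs when an LR(0) state has two complete items [A → α .] and [B → β .] — both call for a reduction, and with no lookahead the parser cannot choose between them.

Augment with B' → B and build the canonical LR(0) collection (I0 = CLOSURE({[B' → . B]}), then GOTO on every symbol after a dot until no new states appear). It has 16 states:
  I0: { [B → . ;], [B → . e ;], [B → . e C b], [B → . g B g], [B' → . B] }  — shift
  I1: { [B → ; .] }  — reduce
  I2: { [B' → B .] }  — accept
  I3: { [B → e . ;], [B → e . C b], [C → . ( ( B], [C → . ( e C], [C → . b] }  — shift
  I4: { [B → . ;], [B → . e ;], [B → . e C b], [B → . g B g], [B → g . B g] }  — shift
  I5: { [B → g B . g] }  — shift
  I6: { [B → g B g .] }  — reduce
  I7: { [C → ( . ( B], [C → ( . e C] }  — shift
  I8: { [B → e ; .] }  — reduce
  I9: { [B → e C . b] }  — shift
  I10: { [C → b .] }  — reduce
  I11: { [B → e C b .] }  — reduce
  I12: { [B → . ;], [B → . e ;], [B → . e C b], [B → . g B g], [C → ( ( . B] }  — shift
  I13: { [C → ( e . C], [C → . ( ( B], [C → . ( e C], [C → . b] }  — shift
  I14: { [C → ( e C .] }  — reduce
  I15: { [C → ( ( B .] }  — reduce

No state contains more than one complete item.

Answer: No reduce-reduce conflicts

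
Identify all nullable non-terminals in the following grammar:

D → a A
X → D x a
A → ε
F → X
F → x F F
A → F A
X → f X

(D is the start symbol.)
ε-productions: A → ε
So A is immediately nullable.
No further non-terminal can be added: every production for the remaining non-terminals contains a terminal or a non-nullable non-terminal.
Nullable = { 'A' }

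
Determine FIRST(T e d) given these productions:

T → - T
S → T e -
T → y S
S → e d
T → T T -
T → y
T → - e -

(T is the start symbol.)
{ '-', 'y' }

FIRST sets of the non-terminals involved (from the grammar, by fixed-point iteration):
  FIRST(T) = { '-', 'y' }

To compute FIRST(T e d), process the symbols left to right:
Symbol T is a non-terminal. Add FIRST(T) \ {ε} = { '-', 'y' }
T is not nullable (ε ∉ FIRST(T)), so stop here.
FIRST(T e d) = { '-', 'y' }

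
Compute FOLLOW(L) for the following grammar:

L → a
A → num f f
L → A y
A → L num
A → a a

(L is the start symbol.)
{ $, 'num' }

To compute FOLLOW(L), find every occurrence of L on a right-hand side N → α L β: add FIRST(β) \ {ε}, and if β is empty or nullable also add FOLLOW(N). Iterate to a fixed point.

L is the start symbol, so $ ∈ FOLLOW(L).
In A → L num: L is followed by num, add FIRST(num) \ {ε} = { 'num' }

Taking the union: FOLLOW(L) = { $, 'num' }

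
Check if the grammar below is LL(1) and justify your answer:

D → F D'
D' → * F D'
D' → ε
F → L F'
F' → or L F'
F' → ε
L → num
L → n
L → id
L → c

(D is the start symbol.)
Yes, the grammar is LL(1).

A grammar is LL(1) if for each non-terminal N with multiple productions, the predict sets of those productions are pairwise disjoint, where PREDICT(N → α) = (FIRST(α) \ {ε}) ∪ (FOLLOW(N) if α ⇒* ε).

Relevant sets:
  FOLLOW(D') = { $ }
  FOLLOW(F') = { $, '*' }

For D':
  PREDICT(D' → '*' F D') = { '*' }
  PREDICT(D' → ε) = { $ }
For F':
  PREDICT(F' → or L F') = { 'or' }
  PREDICT(F' → ε) = { $, '*' }
For L:
  PREDICT(L → num) = { 'num' }
  PREDICT(L → n) = { 'n' }
  PREDICT(L → id) = { 'id' }
  PREDICT(L → c) = { 'c' }
D, F have a single production, so nothing to check there.

All predict sets are disjoint. The grammar IS LL(1).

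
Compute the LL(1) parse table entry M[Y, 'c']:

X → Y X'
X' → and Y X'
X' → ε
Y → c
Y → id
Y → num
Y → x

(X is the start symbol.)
Y → c

To find M[Y, 'c'], we find productions for Y where 'c' is in the predict set (PREDICT(N → α) = (FIRST(α) \ {ε}) ∪ (FOLLOW(N) if α ⇒* ε)).

Y → c: PREDICT = { 'c' }
  'c' is in predict set, so this production goes in M[Y, 'c']
Y → id: PREDICT = { 'id' }
Y → num: PREDICT = { 'num' }
Y → x: PREDICT = { 'x' }

M[Y, 'c'] = Y → c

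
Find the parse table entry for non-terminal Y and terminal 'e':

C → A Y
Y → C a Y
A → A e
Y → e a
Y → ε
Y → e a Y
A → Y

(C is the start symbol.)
To find M[Y, 'e'], we find productions for Y where 'e' is in the predict set (PREDICT(N → α) = (FIRST(α) \ {ε}) ∪ (FOLLOW(N) if α ⇒* ε)).

Relevant sets:
  FIRST(C) = { 'a', 'e', ε }
  FOLLOW(Y) = { $, 'a', 'e' }

Y → C a Y: PREDICT = { 'a', 'e' }
  'e' is in predict set, so this production goes in M[Y, 'e']
Y → e a: PREDICT = { 'e' }
  'e' is in predict set, so this production goes in M[Y, 'e']
Y → ε: PREDICT = { $, 'a', 'e' }
  'e' is in predict set, so this production goes in M[Y, 'e']
Y → e a Y: PREDICT = { 'e' }
  'e' is in predict set, so this production goes in M[Y, 'e']

M[Y, 'e'] = Y → C a Y, Y → e a, Y → ε, Y → e a Y  (a multiply-defined cell — the grammar is not LL(1))

Answer: Y → C a Y, Y → e a, Y → ε, Y → e a Y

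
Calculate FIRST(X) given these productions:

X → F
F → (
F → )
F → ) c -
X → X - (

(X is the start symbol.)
{ '(', ')' }

FIRST sets of the other non-terminals involved (by the same procedure, iterated to a fixed point):
  FIRST(F) = { '(', ')' }

From X → F:
  - F is a non-terminal: add FIRST(F) \ {ε} = { '(', ')' }
    F is not nullable, so stop
From X → X - (:
  - X is the symbol being defined: contributes nothing new
    X is not nullable, so stop

Collecting: FIRST(X) = { '(', ')' }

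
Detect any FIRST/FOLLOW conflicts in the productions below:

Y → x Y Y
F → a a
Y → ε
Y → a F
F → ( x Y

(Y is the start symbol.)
Yes. Y → x Y Y with FOLLOW(Y) on { 'x' }; Y → a F with FOLLOW(Y) on { 'a' }

A FIRST/FOLLOW conflict occurs when a non-terminal N has a nullable alternative N → β (β ⇒* ε) and another alternative N → α with FIRST(α) ∩ FOLLOW(N) ≠ ∅: on such a lookahead the parser cannot decide between expanding α and letting N vanish via β.

Nullable non-terminals: Y.

Y: nullable alternative(s) Y → ε; FOLLOW(Y) = { $, 'a', 'x' }
  Y → x Y Y: FIRST \ {ε} = { 'x' } — overlaps FOLLOW(Y) on { 'x' }: CONFLICT
  Y → ε: FIRST \ {ε} = { } — this is the only nullable alternative, skip
  Y → a F: FIRST \ {ε} = { 'a' } — overlaps FOLLOW(Y) on { 'a' }: CONFLICT

F has no nullable alternative, so no FIRST/FOLLOW check is needed there.

So the grammar has 2 FIRST/FOLLOW conflicts (marked CONFLICT above).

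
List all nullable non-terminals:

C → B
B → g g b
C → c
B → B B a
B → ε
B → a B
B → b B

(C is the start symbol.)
{ 'B', 'C' }

A non-terminal is nullable if it can derive ε (the empty string): either it has an ε-production, or it has a production whose right-hand side consists entirely of nullable non-terminals.

ε-productions: B → ε
So B is immediately nullable.
C → B: every symbol on the right is nullable, so C is nullable too.
Every non-terminal is now nullable.
Nullable = { 'B', 'C' }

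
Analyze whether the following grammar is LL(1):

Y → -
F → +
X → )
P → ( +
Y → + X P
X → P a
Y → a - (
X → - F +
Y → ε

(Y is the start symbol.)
Yes, the grammar is LL(1).

A grammar is LL(1) if for each non-terminal N with multiple productions, the predict sets of those productions are pairwise disjoint, where PREDICT(N → α) = (FIRST(α) \ {ε}) ∪ (FOLLOW(N) if α ⇒* ε).

Relevant sets:
  FIRST(P) = { '(' }
  FOLLOW(Y) = { $ }

For Y:
  PREDICT(Y → '-') = { '-' }
  PREDICT(Y → '+' X P) = { '+' }
  PREDICT(Y → a '-' '(') = { 'a' }
  PREDICT(Y → ε) = { $ }
For X:
  PREDICT(X → ')') = { ')' }
  PREDICT(X → P a) = { '(' }
  PREDICT(X → '-' F '+') = { '-' }
F, P have a single production, so nothing to check there.

All predict sets are disjoint. The grammar IS LL(1).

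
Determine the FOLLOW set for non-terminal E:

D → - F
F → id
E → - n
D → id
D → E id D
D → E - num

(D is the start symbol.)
In D → E id D: E is followed by id D, add FIRST(id D) \ {ε} = { 'id' }
In D → E - num: E is followed by '-' num, add FIRST('-' num) \ {ε} = { '-' }

Taking the union: FOLLOW(E) = { '-', 'id' }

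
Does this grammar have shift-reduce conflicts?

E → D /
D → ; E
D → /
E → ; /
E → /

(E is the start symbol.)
Augment with E' → E and build the canonical LR(0) collection (I0 = CLOSURE({[E' → . E]}), then GOTO on every symbol after a dot until no new states appear). It has 8 states:
  I0: { [D → . /], [D → . ; E], [E → . /], [E → . ; /], [E → . D /], [E' → . E] }  — shift
  I1: { [D → / .], [E → / .] }  — 2 reduces
  I2: { [D → . /], [D → . ; E], [D → ; . E], [E → . /], [E → . ; /], [E → . D /], [E → ; . /] }  — shift
  I3: { [E → D . /] }  — shift
  I4: { [E' → E .] }  — accept
  I5: { [E → D / .] }  — reduce
  I6: { [D → / .], [E → / .], [E → ; / .] }  — 3 reduces
  I7: { [D → ; E .] }  — reduce

No state contains both a complete item and a shift item.

Answer: No shift-reduce conflicts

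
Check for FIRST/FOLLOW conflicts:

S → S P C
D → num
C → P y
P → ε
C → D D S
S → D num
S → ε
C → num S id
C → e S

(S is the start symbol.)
Yes. S → S P C with FOLLOW(S) on { 'e', 'num', 'y' }; S → D num with FOLLOW(S) on { 'num' }

Nullable non-terminals: P, S.
FIRST sets used below: FIRST(S) = { 'e', 'num', 'y', ε }, FIRST(P) = { ε }, FIRST(C) = { 'e', 'num', 'y' }, FIRST(D) = { 'num' }
P has a nullable alternative but only one production, so nothing to check.

S: nullable alternative(s) S → ε; FOLLOW(S) = { $, 'e', 'id', 'num', 'y' }
  S → S P C: FIRST \ {ε} = { 'e', 'num', 'y' } — overlaps FOLLOW(S) on { 'e', 'num', 'y' }: CONFLICT
  S → D num: FIRST \ {ε} = { 'num' } — overlaps FOLLOW(S) on { 'num' }: CONFLICT
  S → ε: FIRST \ {ε} = { } — this is the only nullable alternative, skip

C, D have no nullable alternative, so no FIRST/FOLLOW check is needed there.

So the grammar has 2 FIRST/FOLLOW conflicts (marked CONFLICT above).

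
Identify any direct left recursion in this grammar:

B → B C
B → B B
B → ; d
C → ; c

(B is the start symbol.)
Yes, B is left-recursive

Direct left recursion occurs when N → N α for some non-terminal N (the right-hand side begins with the left-hand side itself).

B → B C: LEFT RECURSIVE (starts with B)
B → B B: LEFT RECURSIVE (starts with B)
B → ; d: starts with ';'
C → ; c: starts with ';'

The grammar has direct left recursion on: B.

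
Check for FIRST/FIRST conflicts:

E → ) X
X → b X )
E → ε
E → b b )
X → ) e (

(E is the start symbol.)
A FIRST/FIRST conflict occurs when two productions N → α and N → β for the same non-terminal have FIRST(α) ∩ FIRST(β) ≠ ∅ (with ε ∈ FIRST of a nullable right-hand side, so two nullable alternatives also conflict).

Productions for E:
  E → ) X: FIRST = { ')' }
  E → ε: FIRST = { ε }
  E → b b ): FIRST = { 'b' }
Productions for X:
  X → b X ): FIRST = { 'b' }
  X → ) e (: FIRST = { ')' }

All alternatives of each non-terminal have pairwise disjoint FIRST sets.

Answer: No FIRST/FIRST conflicts.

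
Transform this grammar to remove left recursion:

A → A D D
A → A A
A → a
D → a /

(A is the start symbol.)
A is directly left-recursive. The standard transformation for
  A → A α₁ | ... | A α_m | β₁ | ... | β_n
is
  A  → β₁ A' | ... | β_n A'
  A' → α₁ A' | ... | α_m A' | ε

A → a becomes A → a A'
A → A D D becomes A' → D D A'
A → A A becomes A' → A A'
Add A' → ε

Productions for other non-terminals are unchanged:
  D → a /

Resulting grammar:
A → a A'
A' → D D A'
A' → A A'
A' → ε
D → a /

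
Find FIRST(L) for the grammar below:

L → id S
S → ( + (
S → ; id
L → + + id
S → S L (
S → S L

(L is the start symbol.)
{ '+', 'id' }

To compute FIRST(L), examine every production with L on the left-hand side, reading each right-hand side left to right until a non-nullable symbol is reached.

From L → id S:
  - id is a terminal: add 'id' and stop
From L → + + id:
  - '+' is a terminal: add '+' and stop

Collecting: FIRST(L) = { '+', 'id' }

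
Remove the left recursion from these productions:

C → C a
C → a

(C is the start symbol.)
C → a C'
C' → a C'
C' → ε

C is directly left-recursive. The standard transformation for
  A → A α₁ | ... | A α_m | β₁ | ... | β_n
is
  A  → β₁ A' | ... | β_n A'
  A' → α₁ A' | ... | α_m A' | ε

C → a becomes C → a C'
C → C a becomes C' → a C'
Add C' → ε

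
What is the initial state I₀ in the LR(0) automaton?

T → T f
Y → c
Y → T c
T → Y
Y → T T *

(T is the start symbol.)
{ [T → . T f], [T → . Y], [T' → . T], [Y → . T T *], [Y → . T c], [Y → . c] }

First, augment the grammar with T' → T
I₀ = CLOSURE({ [T' → . T] }):
  [T' → . T] has the dot before T: add [T → . T f], [T → . Y]
  [T → . Y] has the dot before Y: add [Y → . c], [Y → . T c], [Y → . T T *]
No further items can be added.

I₀ = { [T → . T f], [T → . Y], [T' → . T], [Y → . T T *], [Y → . T c], [Y → . c] }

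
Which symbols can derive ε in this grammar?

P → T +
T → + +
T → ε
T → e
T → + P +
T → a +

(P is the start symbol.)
{ 'T' }

A non-terminal is nullable if it can derive ε (the empty string): either it has an ε-production, or it has a production whose right-hand side consists entirely of nullable non-terminals.

ε-productions: T → ε
So T is immediately nullable.
No further non-terminal can be added: every production for the remaining non-terminals contains a terminal or a non-nullable non-terminal.
Nullable = { 'T' }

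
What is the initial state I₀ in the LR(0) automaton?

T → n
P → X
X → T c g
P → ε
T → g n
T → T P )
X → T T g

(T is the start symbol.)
{ [T → . T P )], [T → . g n], [T → . n], [T' → . T] }

First, augment the grammar with T' → T
I₀ = CLOSURE({ [T' → . T] }):
  [T' → . T] has the dot before T: add [T → . n], [T → . g n], [T → . T P )]
No further items can be added.

I₀ = { [T → . T P )], [T → . g n], [T → . n], [T' → . T] }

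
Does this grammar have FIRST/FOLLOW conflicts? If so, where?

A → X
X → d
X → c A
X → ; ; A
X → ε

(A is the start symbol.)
A FIRST/FOLLOW conflict occurs when a non-terminal N has a nullable alternative N → β (β ⇒* ε) and another alternative N → α with FIRST(α) ∩ FOLLOW(N) ≠ ∅: on such a lookahead the parser cannot decide between expanding α and letting N vanish via β.

Nullable non-terminals: A, X.
A has a nullable alternative but only one production, so nothing to check.

X: nullable alternative(s) X → ε; FOLLOW(X) = { $ }
  X → d: FIRST \ {ε} = { 'd' } — disjoint from FOLLOW(X)
  X → c A: FIRST \ {ε} = { 'c' } — disjoint from FOLLOW(X)
  X → ; ; A: FIRST \ {ε} = { ';' } — disjoint from FOLLOW(X)
  X → ε: FIRST \ {ε} = { } — this is the only nullable alternative, skip

No FIRST/FOLLOW conflicts found.

Answer: No FIRST/FOLLOW conflicts.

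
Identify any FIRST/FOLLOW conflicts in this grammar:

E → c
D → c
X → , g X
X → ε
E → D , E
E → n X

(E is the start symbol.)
No FIRST/FOLLOW conflicts.

Nullable non-terminals: X.

X: nullable alternative(s) X → ε; FOLLOW(X) = { $ }
  X → , g X: FIRST \ {ε} = { ',' } — disjoint from FOLLOW(X)
  X → ε: FIRST \ {ε} = { } — this is the only nullable alternative, skip

D, E have no nullable alternative, so no FIRST/FOLLOW check is needed there.

No FIRST/FOLLOW conflicts found.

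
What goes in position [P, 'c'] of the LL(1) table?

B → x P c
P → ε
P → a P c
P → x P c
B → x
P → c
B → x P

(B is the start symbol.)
To find M[P, 'c'], we find productions for P where 'c' is in the predict set (PREDICT(N → α) = (FIRST(α) \ {ε}) ∪ (FOLLOW(N) if α ⇒* ε)).

Relevant sets:
  FOLLOW(P) = { $, 'c' }

P → ε: PREDICT = { $, 'c' }
  'c' is in predict set, so this production goes in M[P, 'c']
P → a P c: PREDICT = { 'a' }
P → x P c: PREDICT = { 'x' }
P → c: PREDICT = { 'c' }
  'c' is in predict set, so this production goes in M[P, 'c']

M[P, 'c'] = P → ε, P → c  (a multiply-defined cell — the grammar is not LL(1))

Answer: P → ε, P → c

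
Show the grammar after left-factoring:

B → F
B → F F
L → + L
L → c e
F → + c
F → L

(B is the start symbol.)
Left-factoring transforms A → αβ₁ | αβ₂ into A → αA' and A' → β₁ | β₂
(α is the longest common prefix among the alternatives). Repeat until
no nonterminal has two alternatives with a common prefix.

Round 1: B has alternatives sharing prefix 'F'. Introduce B': B → F B'
  Add: B' → ε
  Add: B' → F

No remaining common prefixes — done.

Resulting grammar:
B → F B'
B' → ε
B' → F
L → + L
L → c e
F → + c
F → L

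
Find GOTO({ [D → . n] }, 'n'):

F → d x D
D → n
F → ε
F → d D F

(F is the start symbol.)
GOTO(I, 'n') = CLOSURE({ [A → αX.β] : [A → α.Xβ] ∈ I, X = 'n' })

Items with dot before 'n', with the dot advanced:
  [D → . n] → [D → n .]
Closure adds nothing (no advanced item has the dot before a non-terminal).

GOTO = { [D → n .] }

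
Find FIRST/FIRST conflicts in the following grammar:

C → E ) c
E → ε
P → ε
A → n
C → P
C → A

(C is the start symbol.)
No FIRST/FIRST conflicts.

FIRST sets of the non-terminals at (or reachable through a nullable prefix from) the front of some alternative:
  FIRST(E) = { ε }
  FIRST(P) = { ε }
  FIRST(A) = { 'n' }

Productions for C:
  C → E ) c: FIRST = { ')' }
  C → P: FIRST = { ε }
  C → A: FIRST = { 'n' }
E, P, A have only one production, so no FIRST/FIRST conflict is possible there.

All alternatives of each non-terminal have pairwise disjoint FIRST sets.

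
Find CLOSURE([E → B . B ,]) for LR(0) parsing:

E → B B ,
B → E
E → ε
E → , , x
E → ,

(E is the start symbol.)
{ [B → . E], [E → . , , x], [E → . ,], [E → . B B ,], [E → .], [E → B . B ,] }

Start with: [E → B . B ,]
  [E → B . B ,] has the dot before B: add [B → . E]
  [B → . E] has the dot before E: add [E → . B B ,], [E → .], [E → . , , x], [E → . ,]
No further items can be added.

CLOSURE = { [B → . E], [E → . , , x], [E → . ,], [E → . B B ,], [E → .], [E → B . B ,] }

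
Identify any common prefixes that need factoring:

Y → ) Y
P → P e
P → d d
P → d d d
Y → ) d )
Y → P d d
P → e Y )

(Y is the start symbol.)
Left-factoring is needed when two productions for the same non-terminal
share a common prefix on the right-hand side.

Productions for Y:
  Y → ) Y
  Y → ) d )
  Y → P d d
Productions for P:
  P → P e
  P → d d
  P → d d d
  P → e Y )

Found common prefix ')' in productions for Y
Found common prefix 'd d' in productions for P

Answer: Yes, Y has productions with common prefix ')'; P has productions with common prefix 'd d'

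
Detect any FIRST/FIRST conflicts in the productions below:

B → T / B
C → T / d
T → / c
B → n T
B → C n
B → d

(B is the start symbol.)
A FIRST/FIRST conflict occurs when two productions N → α and N → β for the same non-terminal have FIRST(α) ∩ FIRST(β) ≠ ∅ (with ε ∈ FIRST of a nullable right-hand side, so two nullable alternatives also conflict).

FIRST sets of the non-terminals at (or reachable through a nullable prefix from) the front of some alternative:
  FIRST(T) = { '/' }
  FIRST(C) = { '/' }

Productions for B:
  B → T / B: FIRST = { '/' }
  B → n T: FIRST = { 'n' }
  B → C n: FIRST = { '/' }
  B → d: FIRST = { 'd' }
C, T have only one production, so no FIRST/FIRST conflict is possible there.

Conflict for B: B → T / B and B → C n
  Overlap: { '/' }

Answer: Yes. B → T '/' B / B → C n on { '/' }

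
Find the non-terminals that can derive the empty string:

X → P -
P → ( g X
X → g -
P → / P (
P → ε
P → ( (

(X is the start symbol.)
ε-productions: P → ε
So P is immediately nullable.
No further non-terminal can be added: every production for the remaining non-terminals contains a terminal or a non-nullable non-terminal.
Nullable = { 'P' }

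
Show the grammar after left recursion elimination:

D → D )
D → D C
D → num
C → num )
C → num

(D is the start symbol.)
D → num D'
D' → ) D'
D' → C D'
D' → ε
C → num )
C → num

D is directly left-recursive. The standard transformation for
  A → A α₁ | ... | A α_m | β₁ | ... | β_n
is
  A  → β₁ A' | ... | β_n A'
  A' → α₁ A' | ... | α_m A' | ε

D → num becomes D → num D'
D → D ) becomes D' → ) D'
D → D C becomes D' → C D'
Add D' → ε

Productions for other non-terminals are unchanged:
  C → num )
  C → num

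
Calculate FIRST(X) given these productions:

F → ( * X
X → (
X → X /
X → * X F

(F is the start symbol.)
To compute FIRST(X), examine every production with X on the left-hand side, reading each right-hand side left to right until a non-nullable symbol is reached.

From X → (:
  - '(' is a terminal: add '(' and stop
From X → X /:
  - X is the symbol being defined: contributes nothing new
    X is not nullable, so stop
From X → * X F:
  - '*' is a terminal: add '*' and stop

Collecting: FIRST(X) = { '(', '*' }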